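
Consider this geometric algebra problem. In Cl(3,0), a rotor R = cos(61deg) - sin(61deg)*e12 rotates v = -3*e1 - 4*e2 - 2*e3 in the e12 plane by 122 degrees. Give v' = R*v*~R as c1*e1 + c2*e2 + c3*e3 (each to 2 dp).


Rotor R = cos(61deg) - sin(61deg)*e12
Rotation angle theta = 2 * 61 = 122 degrees in the e12 plane (e1 -> e2).
The component perpendicular to the plane (e3) is invariant: v'_3 = v3 = -2.00
cos(122deg) = -0.5299, sin(122deg) = 0.8480
v'_1 = v1*cos(theta) - v2*sin(theta) = -3*(-0.5299) - (-4)*0.8480 = 4.98
v'_2 = v1*sin(theta) + v2*cos(theta) = -3*0.8480 + (-4)*(-0.5299) = -0.42
v' = 4.98*e1 - 0.42*e2 - 2.00*e3


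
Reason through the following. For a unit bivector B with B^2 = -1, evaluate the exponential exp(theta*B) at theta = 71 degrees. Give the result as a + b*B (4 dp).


For a unit bivector B with B^2 = -1, the exponential series gives
e^(theta*B) = cos(theta) + sin(theta)*B (the GA analogue of Euler's formula).
theta = 71 degrees = 1.239184 rad
cos(71 deg) = 0.3256
sin(71 deg) = 0.9455
exp(theta*B) = 0.3256 + 0.9455*B


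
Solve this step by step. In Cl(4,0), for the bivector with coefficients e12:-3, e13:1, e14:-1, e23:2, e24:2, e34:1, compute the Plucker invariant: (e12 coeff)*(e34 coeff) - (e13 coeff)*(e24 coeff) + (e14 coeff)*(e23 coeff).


Plucker relation: af - be + cd
a*f = (-3)*1 = -3
b*e = 1*2 = 2
c*d = (-1)*2 = -2
af - be + cd = -3 - 2 + (-2)
= -7


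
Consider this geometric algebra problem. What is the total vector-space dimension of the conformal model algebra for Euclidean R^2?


The conformal model of R^2 uses Cl(3,1): the 2 Euclidean generators plus two extra orthogonal generators e+ (e+^2 = +1) and e- (e-^2 = -1), from which the null vectors e0, einf are built.
Number of generators m = 2 + 2 = 4.
dim Cl(p,q) = 2^m = 2^4 = 16


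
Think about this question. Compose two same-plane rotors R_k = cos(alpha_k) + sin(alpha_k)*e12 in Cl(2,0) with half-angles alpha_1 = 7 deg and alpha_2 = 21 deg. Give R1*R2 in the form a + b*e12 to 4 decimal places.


Same-plane rotors commute and their half-angles add:
R1*R2 = cos(a1 + a2) + sin(a1 + a2)*e12.
a1 + a2 = 7 + 21 = 28 deg
cos(28 deg) = 0.8829
sin(28 deg) = 0.4695
R1*R2 = 0.8829 + 0.4695*e12


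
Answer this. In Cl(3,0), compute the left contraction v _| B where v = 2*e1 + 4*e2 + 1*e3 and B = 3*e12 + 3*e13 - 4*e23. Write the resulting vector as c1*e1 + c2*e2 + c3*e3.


Left contraction v _| B = <vB>_1 (grade-1 part of the geometric product vB).
Using e1_|e12 = e2, e2_|e12 = -e1, e1_|e13 = e3, e3_|e13 = -e1, e2_|e23 = e3, e3_|e23 = -e2:
e1 coeff: -v2*b12 - v3*b13 = -(4)*(3) - (1)*(3) = -15
e2 coeff: v1*b12 - v3*b23 = (2)*(3) - (1)*(-4) = 10
e3 coeff: v1*b13 + v2*b23 = (2)*(3) + (4)*(-4) = -10
v _| B = -15*e1 + 10*e2 - 10*e3


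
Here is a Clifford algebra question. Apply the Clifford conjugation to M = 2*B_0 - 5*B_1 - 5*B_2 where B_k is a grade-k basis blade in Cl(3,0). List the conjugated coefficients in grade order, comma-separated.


Clifford conjugate sign for grade k: (-1)^(k(k+1)/2)
Grade 0: (-1)^(0*1/2) = (-1)^0 = 1, coeff 2 -> 2
Grade 1: (-1)^(1*2/2) = (-1)^1 = -1, coeff -5 -> 5
Grade 2: (-1)^(2*3/2) = (-1)^3 = -1, coeff -5 -> 5
Conjugated coefficients: 2, 5, 5


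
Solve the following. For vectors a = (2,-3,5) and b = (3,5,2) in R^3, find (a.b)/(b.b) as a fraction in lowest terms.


Projection coefficient = (a . b) / (b . b)
a . b = 2*3 + (-3)*5 + 5*2
= 6 + (-15) + 10 = 1
b . b = 3^2 + 5^2 + 2^2
= 9 + 25 + 4 = 38
Coefficient = 1/38
In lowest terms: 1/38


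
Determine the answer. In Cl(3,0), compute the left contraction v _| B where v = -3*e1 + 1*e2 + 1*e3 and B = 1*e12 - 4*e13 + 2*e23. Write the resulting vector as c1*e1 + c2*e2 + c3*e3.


Left contraction v _| B = <vB>_1 (grade-1 part of the geometric product vB).
Using e1_|e12 = e2, e2_|e12 = -e1, e1_|e13 = e3, e3_|e13 = -e1, e2_|e23 = e3, e3_|e23 = -e2:
e1 coeff: -v2*b12 - v3*b13 = -(1)*(1) - (1)*(-4) = 3
e2 coeff: v1*b12 - v3*b23 = (-3)*(1) - (1)*(2) = -5
e3 coeff: v1*b13 + v2*b23 = (-3)*(-4) + (1)*(2) = 14
v _| B = 3*e1 - 5*e2 + 14*e3


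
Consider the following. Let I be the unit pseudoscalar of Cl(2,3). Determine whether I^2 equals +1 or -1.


The pseudoscalar I = e1...e_n (product of all n generators) of Cl(p,q) satisfies I^2 = (-1)^(q + n(n-1)/2).
p = 2, q = 3, n = p + q = 5
n(n-1)/2 = 5 * 4 / 2 = 10
Exponent = q + n(n-1)/2 = 3 + 10 = 13
I^2 = (-1)^13 = -1


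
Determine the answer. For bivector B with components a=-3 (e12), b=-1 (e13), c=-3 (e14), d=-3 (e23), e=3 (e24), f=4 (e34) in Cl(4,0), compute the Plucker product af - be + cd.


Plucker relation: af - be + cd
a*f = (-3)*4 = -12
b*e = (-1)*3 = -3
c*d = (-3)*(-3) = 9
af - be + cd = -12 - (-3) + 9
= 0


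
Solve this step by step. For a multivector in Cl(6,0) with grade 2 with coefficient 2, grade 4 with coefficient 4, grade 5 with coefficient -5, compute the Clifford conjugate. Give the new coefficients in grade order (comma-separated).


Clifford conjugate sign for grade k: (-1)^(k(k+1)/2)
Grade 2: (-1)^(2*3/2) = (-1)^3 = -1, coeff 2 -> -2
Grade 4: (-1)^(4*5/2) = (-1)^10 = 1, coeff 4 -> 4
Grade 5: (-1)^(5*6/2) = (-1)^15 = -1, coeff -5 -> 5
Conjugated coefficients: -2, 4, 5


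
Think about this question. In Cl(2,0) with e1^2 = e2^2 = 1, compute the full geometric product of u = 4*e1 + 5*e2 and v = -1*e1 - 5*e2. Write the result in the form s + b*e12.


Expand: (4*e1 + 5*e2)(-1*e1 - 5*e2)
= 4*(-1)*e1e1 + 4*(-5)*e1e2 + 5*(-1)*e2e1 + 5*(-5)*e2e2
Using e1^2 = e2^2 = 1, e2e1 = -e1e2:
Scalar part s = 4*(-1) + 5*(-5) = -4 + (-25) = -29
Bivector part b = 4*(-5) - 5*(-1) = -20 - (-5) = -15
uv = -29 - 15*e12


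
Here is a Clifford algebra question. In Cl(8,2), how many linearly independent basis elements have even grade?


Even subalgebra dimension = 2^(n-1)
n = 8 + 2 = 10
2^(10 - 1) = 2^9 = 512
Verification: sum of C(10,k) for even k = 1 + 45 + 210 + 210 + 45 + 1 = 512
Result = 512


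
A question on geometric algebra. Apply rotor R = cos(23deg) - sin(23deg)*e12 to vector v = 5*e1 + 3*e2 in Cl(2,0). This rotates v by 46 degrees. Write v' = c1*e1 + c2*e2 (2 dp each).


Rotor R = cos(23deg) - sin(23deg)*e12
Rotation angle theta = 2 * 23 = 46 degrees
v' = R*v*~R rotates v by theta.
cos(46deg) = 0.6947, sin(46deg) = 0.7193
v'_1 = 5*cos(46deg) - 3*sin(46deg)
= 5*0.6947 - 3*0.7193
= 1.32
v'_2 = 5*sin(46deg) + 3*cos(46deg)
= 5*0.7193 + 3*0.6947
= 5.68
v' = 1.32*e1 + 5.68*e2


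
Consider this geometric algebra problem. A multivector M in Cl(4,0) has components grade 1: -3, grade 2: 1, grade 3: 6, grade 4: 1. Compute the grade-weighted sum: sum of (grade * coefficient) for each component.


Grade-weighted sum = sum of grade_k * coefficient_k
1*(-3) = -3
2*1 = 2
3*6 = 18
4*1 = 4
Total = -3 + 2 + 18 + 4 = 21


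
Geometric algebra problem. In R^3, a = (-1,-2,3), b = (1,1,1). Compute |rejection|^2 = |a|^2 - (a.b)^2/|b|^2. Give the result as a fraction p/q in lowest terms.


|a|^2 = (-1)^2 + (-2)^2 + 3^2 = 14
|b|^2 = 1^2 + 1^2 + 1^2 = 3
a . b = (-1)*1 + (-2)*1 + 3*1 = 0
(a.b)^2 = 0^2 = 0
|rej|^2 = 14 - 0/3
= (42 - 0)/3
= 42/3
In lowest terms: 14/1


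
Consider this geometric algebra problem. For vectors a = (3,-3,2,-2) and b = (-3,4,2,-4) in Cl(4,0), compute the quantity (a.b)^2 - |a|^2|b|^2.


a . b = 3*(-3) + (-3)*4 + 2*2 + (-2)*(-4)
= -9 + (-12) + 4 + 8 = -9
|a|^2 = 3^2 + (-3)^2 + 2^2 + (-2)^2 = 26
|b|^2 = (-3)^2 + 4^2 + 2^2 + (-4)^2 = 45
(a.b)^2 = (-9)^2 = 81
|a|^2 * |b|^2 = 26 * 45 = 1170
Result = 81 - 1170 = -1089


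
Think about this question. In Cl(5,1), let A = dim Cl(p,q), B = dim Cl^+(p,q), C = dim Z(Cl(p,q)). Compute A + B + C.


n = 5 + 1 = 6
Total dim = 2^6 = 64
Even subalgebra dim = 2^5 = 32
n is even, so center dim = 1
Sum = 64 + 32 + 1 = 97


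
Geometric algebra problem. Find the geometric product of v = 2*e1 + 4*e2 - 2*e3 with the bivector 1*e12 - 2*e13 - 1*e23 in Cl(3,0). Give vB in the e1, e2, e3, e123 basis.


vB has grade-1 (vector) and grade-3 (trivector) parts: vB = (v _| B) + (v ^ B).
Vector part <vB>_1:
  e1: -v2*b12 - v3*b13 = -(4)*(1) - (-2)*(-2) = -8
  e2: v1*b12 - v3*b23 = (2)*(1) - (-2)*(-1) = 0
  e3: v1*b13 + v2*b23 = (2)*(-2) + (4)*(-1) = -8
Trivector part <vB>_3:
  e123: v1*b23 - v2*b13 + v3*b12 = (2)*(-1) - (4)*(-2) + (-2)*(1) = 4
vB = -8*e1 + 0*e2 - 8*e3 + 4*e123


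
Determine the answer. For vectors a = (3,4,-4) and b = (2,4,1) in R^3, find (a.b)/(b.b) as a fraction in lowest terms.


Projection coefficient = (a . b) / (b . b)
a . b = 3*2 + 4*4 + (-4)*1
= 6 + 16 + (-4) = 18
b . b = 2^2 + 4^2 + 1^2
= 4 + 16 + 1 = 21
Coefficient = 18/21
In lowest terms: 6/7


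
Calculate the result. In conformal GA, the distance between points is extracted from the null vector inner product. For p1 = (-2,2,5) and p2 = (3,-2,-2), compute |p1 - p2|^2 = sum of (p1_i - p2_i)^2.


p1 - p2 = (-5, 4, 7)
|p1 - p2|^2 = (-5)^2 + 4^2 + 7^2
= 25 + 16 + 49
= 90


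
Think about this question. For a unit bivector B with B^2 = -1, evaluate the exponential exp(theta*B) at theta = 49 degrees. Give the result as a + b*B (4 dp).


For a unit bivector B with B^2 = -1, the exponential series gives
e^(theta*B) = cos(theta) + sin(theta)*B (the GA analogue of Euler's formula).
theta = 49 degrees = 0.855211 rad
cos(49 deg) = 0.6561
sin(49 deg) = 0.7547
exp(theta*B) = 0.6561 + 0.7547*B


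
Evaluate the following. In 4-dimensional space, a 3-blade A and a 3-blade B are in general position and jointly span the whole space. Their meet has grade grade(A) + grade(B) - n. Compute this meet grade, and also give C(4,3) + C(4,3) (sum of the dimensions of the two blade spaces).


Meet grade = grade(A) + grade(B) - n
= 3 + 3 - 4 = 2
C(4,3) = 4
C(4,3) = 4
dim_A + dim_B = 4 + 4 = 8


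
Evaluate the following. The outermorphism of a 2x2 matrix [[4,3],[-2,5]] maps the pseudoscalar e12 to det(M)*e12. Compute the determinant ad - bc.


The outermorphism of a linear map f sends e1^e2 to f(e1)^f(e2).
f(e1) = 4*e1 - 2*e2
f(e2) = 3*e1 + 5*e2
f(e1) ^ f(e2) = (4*e1 - 2*e2) ^ (3*e1 + 5*e2)
= 4*5*e12 + (-2)*3*e21
= (20 - (-6))*e12
= 26*e12
Coefficient = 26


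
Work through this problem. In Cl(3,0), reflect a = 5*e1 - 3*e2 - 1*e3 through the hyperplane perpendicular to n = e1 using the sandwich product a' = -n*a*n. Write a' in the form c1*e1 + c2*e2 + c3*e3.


Reflection formula: a' = -n*a*n, with n = e1 (unit vector, n^2 = 1).
For reflection through hyperplane perp to e1:
The component along e1 flips sign, others stay.
a = (5, -3, -1)
a' = (-5, -3, -1)
a' = -5*e1 - 3*e2 - 1*e3


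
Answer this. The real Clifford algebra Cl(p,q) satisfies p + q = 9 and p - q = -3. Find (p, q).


We need p + q = 9 and p - q = -3.
Adding: 2p = 9 + (-3) = 6, so p = 3.
Then q = 9 - 3 = 6.
(p, q) = (3, 6)


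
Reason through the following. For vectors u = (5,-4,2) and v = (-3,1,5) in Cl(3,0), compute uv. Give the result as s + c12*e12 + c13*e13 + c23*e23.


In Cl(3,0): e_i^2 = 1, e_ie_j = -e_je_i for i != j.
Scalar part = u . v = 5*(-3) + (-4)*1 + 2*5
= -15 + (-4) + 10 = -9
e12 coeff = 5*1 - (-4)*(-3) = 5 - 12 = -7
e13 coeff = 5*5 - 2*(-3) = 25 - (-6) = 31
e23 coeff = (-4)*5 - 2*1 = -20 - 2 = -22
uv = -9 - 7*e12 + 31*e13 - 22*e23


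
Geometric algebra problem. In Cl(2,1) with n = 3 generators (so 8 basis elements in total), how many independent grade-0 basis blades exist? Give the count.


Number of grade-k basis blades in Cl(p,q) with n = p + q is C(n, k).
n = 2 + 1 = 3
C(3, 0) = 3! / (0! * 3!)
= 6 / (1 * 6)
= 1


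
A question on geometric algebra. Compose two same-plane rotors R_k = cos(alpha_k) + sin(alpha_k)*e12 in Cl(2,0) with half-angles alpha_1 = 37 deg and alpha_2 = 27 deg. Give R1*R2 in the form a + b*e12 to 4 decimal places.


Same-plane rotors commute and their half-angles add:
R1*R2 = cos(a1 + a2) + sin(a1 + a2)*e12.
a1 + a2 = 37 + 27 = 64 deg
cos(64 deg) = 0.4384
sin(64 deg) = 0.8988
R1*R2 = 0.4384 + 0.8988*e12


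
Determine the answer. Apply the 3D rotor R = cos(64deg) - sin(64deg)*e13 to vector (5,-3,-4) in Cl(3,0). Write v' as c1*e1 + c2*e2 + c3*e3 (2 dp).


Rotor R = cos(64deg) - sin(64deg)*e13
Rotation angle theta = 2 * 64 = 128 degrees in the e13 plane (e1 -> e3).
The component perpendicular to the plane (e2) is invariant: v'_2 = v2 = -3.00
cos(128deg) = -0.6157, sin(128deg) = 0.7880
v'_1 = v1*cos(theta) - v3*sin(theta) = 5*(-0.6157) - (-4)*0.7880 = 0.07
v'_3 = v1*sin(theta) + v3*cos(theta) = 5*0.7880 + (-4)*(-0.6157) = 6.40
v' = 0.07*e1 - 3.00*e2 + 6.40*e3


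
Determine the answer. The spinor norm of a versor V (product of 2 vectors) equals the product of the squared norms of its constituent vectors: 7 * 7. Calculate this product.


Spinor norm N(V) = |v1|^2 * |v2|^2 * ... * |v2|^2
= 7 * 7
Running product: 7, 49
N(V) = 49


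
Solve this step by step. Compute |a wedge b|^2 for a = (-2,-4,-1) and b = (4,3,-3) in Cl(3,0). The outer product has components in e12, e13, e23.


a wedge b = (a1*b2 - a2*b1)*e12 + (a1*b3 - a3*b1)*e13 + (a2*b3 - a3*b2)*e23
e12 coeff: (-2)*3 - (-4)*4 = -6 - (-16) = 10
e13 coeff: (-2)*(-3) - (-1)*4 = 6 - (-4) = 10
e23 coeff: (-4)*(-3) - (-1)*3 = 12 - (-3) = 15
|a wedge b|^2 = 10^2 + 10^2 + 15^2
= 100 + 100 + 225
= 425


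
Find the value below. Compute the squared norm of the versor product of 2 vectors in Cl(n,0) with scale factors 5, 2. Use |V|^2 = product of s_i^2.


Each vector v_i has |v_i|^2 = s_i^2
Squared scales: 5^2 = 25, 2^2 = 4
|V|^2 = 25 * 4
= 100


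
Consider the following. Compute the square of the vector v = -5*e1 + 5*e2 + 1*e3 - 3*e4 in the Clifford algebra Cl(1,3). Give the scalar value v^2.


v^2 = sum of c_i^2 * e_i^2
Positive signature terms (e_i^2 = +1): (-5)^2 = 25
Negative signature terms (e_j^2 = -1): 5^2 + 1^2 + (-3)^2 = 35
v^2 = 25 - 35 = -10


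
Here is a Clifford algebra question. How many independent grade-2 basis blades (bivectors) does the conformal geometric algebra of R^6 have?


The conformal model of R^6 uses Cl(7,1) with m = 6 + 2 = 8 generators.
Number of grade-2 blades = C(m, 2) = C(8, 2)
= 8*7/2 = 28


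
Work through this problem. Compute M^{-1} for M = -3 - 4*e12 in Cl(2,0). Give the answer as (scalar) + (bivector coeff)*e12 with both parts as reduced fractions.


M = -3 - 4*e12, where e12^2 = -1.
Since M commutes with its reverse ~M = a - b*e12, M * ~M = a^2 - b^2*e12^2 = a^2 + b^2.
So M^{-1} = ~M / (a^2 + b^2) = (a - b*e12)/(a^2 + b^2).
a^2 + b^2 = 9 + 16 = 25
Scalar part = -3/25 = -3/25
Bivector coeff = 4/25 = 4/25
M^{-1} = -3/25 + 4/25*e12


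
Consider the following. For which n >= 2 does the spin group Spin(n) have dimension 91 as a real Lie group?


dim Spin(n) = dim so(n) = n(n-1)/2.
Solve n(n-1)/2 = 91, i.e. n^2 - n - 182 = 0.
Discriminant = 1 + 8*91 = 729
n = (1 + sqrt(729))/2 = (1 + 27)/2 = 14


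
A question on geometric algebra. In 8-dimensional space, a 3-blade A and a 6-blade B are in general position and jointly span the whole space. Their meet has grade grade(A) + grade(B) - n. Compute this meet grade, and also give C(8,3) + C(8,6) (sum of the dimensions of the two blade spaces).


Meet grade = grade(A) + grade(B) - n
= 3 + 6 - 8 = 1
C(8,3) = 56
C(8,6) = 28
dim_A + dim_B = 56 + 28 = 84


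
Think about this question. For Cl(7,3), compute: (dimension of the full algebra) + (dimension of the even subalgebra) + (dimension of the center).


n = 7 + 3 = 10
Total dim = 2^10 = 1024
Even subalgebra dim = 2^9 = 512
n is even, so center dim = 1
Sum = 1024 + 512 + 1 = 1537


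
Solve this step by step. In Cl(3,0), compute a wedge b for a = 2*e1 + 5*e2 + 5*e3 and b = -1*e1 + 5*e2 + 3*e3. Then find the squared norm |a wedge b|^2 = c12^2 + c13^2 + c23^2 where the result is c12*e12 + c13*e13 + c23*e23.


a wedge b = (a1*b2 - a2*b1)*e12 + (a1*b3 - a3*b1)*e13 + (a2*b3 - a3*b2)*e23
e12 coeff: 2*5 - 5*(-1) = 10 - (-5) = 15
e13 coeff: 2*3 - 5*(-1) = 6 - (-5) = 11
e23 coeff: 5*3 - 5*5 = 15 - 25 = -10
|a wedge b|^2 = 15^2 + 11^2 + (-10)^2
= 225 + 121 + 100
= 446


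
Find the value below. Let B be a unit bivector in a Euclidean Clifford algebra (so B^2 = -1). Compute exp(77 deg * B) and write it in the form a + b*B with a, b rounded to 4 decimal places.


For a unit bivector B with B^2 = -1, the exponential series gives
e^(theta*B) = cos(theta) + sin(theta)*B (the GA analogue of Euler's formula).
theta = 77 degrees = 1.343904 rad
cos(77 deg) = 0.2250
sin(77 deg) = 0.9744
exp(theta*B) = 0.2250 + 0.9744*B


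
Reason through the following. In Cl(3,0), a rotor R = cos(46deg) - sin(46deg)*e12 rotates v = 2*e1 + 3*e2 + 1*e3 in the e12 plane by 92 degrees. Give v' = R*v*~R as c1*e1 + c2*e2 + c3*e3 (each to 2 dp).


Rotor R = cos(46deg) - sin(46deg)*e12
Rotation angle theta = 2 * 46 = 92 degrees in the e12 plane (e1 -> e2).
The component perpendicular to the plane (e3) is invariant: v'_3 = v3 = 1.00
cos(92deg) = -0.0349, sin(92deg) = 0.9994
v'_1 = v1*cos(theta) - v2*sin(theta) = 2*(-0.0349) - 3*0.9994 = -3.07
v'_2 = v1*sin(theta) + v2*cos(theta) = 2*0.9994 + 3*(-0.0349) = 1.89
v' = -3.07*e1 + 1.89*e2 + 1.00*e3


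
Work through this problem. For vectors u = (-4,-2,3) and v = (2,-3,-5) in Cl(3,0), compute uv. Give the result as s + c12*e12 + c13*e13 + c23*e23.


In Cl(3,0): e_i^2 = 1, e_ie_j = -e_je_i for i != j.
Scalar part = u . v = (-4)*2 + (-2)*(-3) + 3*(-5)
= -8 + 6 + (-15) = -17
e12 coeff = (-4)*(-3) - (-2)*2 = 12 - (-4) = 16
e13 coeff = (-4)*(-5) - 3*2 = 20 - 6 = 14
e23 coeff = (-2)*(-5) - 3*(-3) = 10 - (-9) = 19
uv = -17 + 16*e12 + 14*e13 + 19*e23


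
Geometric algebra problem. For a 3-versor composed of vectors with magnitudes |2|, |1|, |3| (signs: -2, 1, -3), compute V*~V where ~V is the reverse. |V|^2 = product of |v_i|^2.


Each vector v_i has |v_i|^2 = s_i^2
Squared scales: (-2)^2 = 4, 1^2 = 1, (-3)^2 = 9
|V|^2 = 4 * 1 * 9
= 36


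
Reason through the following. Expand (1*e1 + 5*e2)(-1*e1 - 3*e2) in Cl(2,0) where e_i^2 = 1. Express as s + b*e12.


Expand: (1*e1 + 5*e2)(-1*e1 - 3*e2)
= 1*(-1)*e1e1 + 1*(-3)*e1e2 + 5*(-1)*e2e1 + 5*(-3)*e2e2
Using e1^2 = e2^2 = 1, e2e1 = -e1e2:
Scalar part s = 1*(-1) + 5*(-3) = -1 + (-15) = -16
Bivector part b = 1*(-3) - 5*(-1) = -3 - (-5) = 2
uv = -16 + 2*e12


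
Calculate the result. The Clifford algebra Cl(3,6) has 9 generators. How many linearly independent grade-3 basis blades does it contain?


Number of grade-k basis blades in Cl(p,q) with n = p + q is C(n, k).
n = 3 + 6 = 9
C(9, 3) = 9! / (3! * 6!)
= 362880 / (6 * 720)
= 84


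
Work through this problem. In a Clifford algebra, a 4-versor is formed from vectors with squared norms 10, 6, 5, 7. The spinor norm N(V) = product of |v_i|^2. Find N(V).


Spinor norm N(V) = |v1|^2 * |v2|^2 * ... * |v4|^2
= 10 * 6 * 5 * 7
Running product: 10, 60, 300, 2100
N(V) = 2100


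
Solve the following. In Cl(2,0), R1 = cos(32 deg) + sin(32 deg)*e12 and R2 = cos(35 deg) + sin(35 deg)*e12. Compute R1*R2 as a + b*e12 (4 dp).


Same-plane rotors commute and their half-angles add:
R1*R2 = cos(a1 + a2) + sin(a1 + a2)*e12.
a1 + a2 = 32 + 35 = 67 deg
cos(67 deg) = 0.3907
sin(67 deg) = 0.9205
R1*R2 = 0.3907 + 0.9205*e12


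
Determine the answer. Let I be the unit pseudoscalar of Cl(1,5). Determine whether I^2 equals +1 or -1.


The pseudoscalar I = e1...e_n (product of all n generators) of Cl(p,q) satisfies I^2 = (-1)^(q + n(n-1)/2).
p = 1, q = 5, n = p + q = 6
n(n-1)/2 = 6 * 5 / 2 = 15
Exponent = q + n(n-1)/2 = 5 + 15 = 20
I^2 = (-1)^20 = +1


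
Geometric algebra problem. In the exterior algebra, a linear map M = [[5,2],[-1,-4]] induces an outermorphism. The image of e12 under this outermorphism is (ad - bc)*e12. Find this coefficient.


The outermorphism of a linear map f sends e1^e2 to f(e1)^f(e2).
f(e1) = 5*e1 - 1*e2
f(e2) = 2*e1 - 4*e2
f(e1) ^ f(e2) = (5*e1 - 1*e2) ^ (2*e1 - 4*e2)
= 5*(-4)*e12 + (-1)*2*e21
= (-20 - (-2))*e12
= -18*e12
Coefficient = -18


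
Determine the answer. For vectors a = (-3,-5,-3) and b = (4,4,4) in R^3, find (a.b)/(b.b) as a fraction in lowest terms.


Projection coefficient = (a . b) / (b . b)
a . b = (-3)*4 + (-5)*4 + (-3)*4
= -12 + (-20) + (-12) = -44
b . b = 4^2 + 4^2 + 4^2
= 16 + 16 + 16 = 48
Coefficient = -44/48
In lowest terms: -11/12


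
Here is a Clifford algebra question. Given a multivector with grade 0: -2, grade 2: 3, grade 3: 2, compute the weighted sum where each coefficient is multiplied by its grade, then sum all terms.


Grade-weighted sum = sum of grade_k * coefficient_k
0*(-2) = 0
2*3 = 6
3*2 = 6
Total = 0 + 6 + 6 = 12


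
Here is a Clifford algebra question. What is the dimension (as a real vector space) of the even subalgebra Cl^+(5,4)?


Even subalgebra dimension = 2^(n-1)
n = 5 + 4 = 9
2^(9 - 1) = 2^8 = 256
Verification: sum of C(9,k) for even k = 1 + 36 + 126 + 84 + 9 = 256
Result = 256


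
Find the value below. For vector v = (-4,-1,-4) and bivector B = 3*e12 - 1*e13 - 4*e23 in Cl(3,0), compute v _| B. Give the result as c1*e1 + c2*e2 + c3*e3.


Left contraction v _| B = <vB>_1 (grade-1 part of the geometric product vB).
Using e1_|e12 = e2, e2_|e12 = -e1, e1_|e13 = e3, e3_|e13 = -e1, e2_|e23 = e3, e3_|e23 = -e2:
e1 coeff: -v2*b12 - v3*b13 = -(-1)*(3) - (-4)*(-1) = -1
e2 coeff: v1*b12 - v3*b23 = (-4)*(3) - (-4)*(-4) = -28
e3 coeff: v1*b13 + v2*b23 = (-4)*(-1) + (-1)*(-4) = 8
v _| B = -1*e1 - 28*e2 + 8*e3


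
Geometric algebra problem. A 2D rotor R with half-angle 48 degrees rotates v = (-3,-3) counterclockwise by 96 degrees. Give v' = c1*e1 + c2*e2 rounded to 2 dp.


Rotor R = cos(48deg) - sin(48deg)*e12
Rotation angle theta = 2 * 48 = 96 degrees
v' = R*v*~R rotates v by theta.
cos(96deg) = -0.1045, sin(96deg) = 0.9945
v'_1 = -3*cos(96deg) - (-3)*sin(96deg)
= -3*(-0.1045) - (-3)*0.9945
= 3.30
v'_2 = -3*sin(96deg) + (-3)*cos(96deg)
= -3*0.9945 + (-3)*(-0.1045)
= -2.67
v' = 3.30*e1 - 2.67*e2


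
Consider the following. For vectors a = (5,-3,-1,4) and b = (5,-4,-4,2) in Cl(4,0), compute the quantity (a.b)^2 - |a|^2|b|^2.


a . b = 5*5 + (-3)*(-4) + (-1)*(-4) + 4*2
= 25 + 12 + 4 + 8 = 49
|a|^2 = 5^2 + (-3)^2 + (-1)^2 + 4^2 = 51
|b|^2 = 5^2 + (-4)^2 + (-4)^2 + 2^2 = 61
(a.b)^2 = 49^2 = 2401
|a|^2 * |b|^2 = 51 * 61 = 3111
Result = 2401 - 3111 = -710


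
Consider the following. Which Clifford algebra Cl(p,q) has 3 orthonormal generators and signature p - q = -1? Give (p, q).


We need p + q = 3 and p - q = -1.
Adding: 2p = 3 + (-1) = 2, so p = 1.
Then q = 3 - 1 = 2.
(p, q) = (1, 2)


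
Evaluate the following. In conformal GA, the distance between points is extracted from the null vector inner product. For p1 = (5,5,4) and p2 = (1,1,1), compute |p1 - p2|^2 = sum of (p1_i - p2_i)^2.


p1 - p2 = (4, 4, 3)
|p1 - p2|^2 = 4^2 + 4^2 + 3^2
= 16 + 16 + 9
= 41


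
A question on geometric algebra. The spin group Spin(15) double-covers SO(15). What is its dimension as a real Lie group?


Spin(n) double-covers SO(n); both have Lie algebra so(n) of dimension n(n-1)/2.
n = 15
n(n-1) = 15 * 14 = 210
dim Spin(15) = 210/2 = 105


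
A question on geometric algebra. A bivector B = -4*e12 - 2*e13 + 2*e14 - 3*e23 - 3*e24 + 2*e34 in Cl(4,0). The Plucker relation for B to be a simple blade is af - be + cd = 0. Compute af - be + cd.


Plucker relation: af - be + cd
a*f = (-4)*2 = -8
b*e = (-2)*(-3) = 6
c*d = 2*(-3) = -6
af - be + cd = -8 - 6 + (-6)
= -20


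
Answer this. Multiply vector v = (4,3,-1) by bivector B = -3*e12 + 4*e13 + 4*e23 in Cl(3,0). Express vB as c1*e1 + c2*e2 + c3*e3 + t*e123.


vB has grade-1 (vector) and grade-3 (trivector) parts: vB = (v _| B) + (v ^ B).
Vector part <vB>_1:
  e1: -v2*b12 - v3*b13 = -(3)*(-3) - (-1)*(4) = 13
  e2: v1*b12 - v3*b23 = (4)*(-3) - (-1)*(4) = -8
  e3: v1*b13 + v2*b23 = (4)*(4) + (3)*(4) = 28
Trivector part <vB>_3:
  e123: v1*b23 - v2*b13 + v3*b12 = (4)*(4) - (3)*(4) + (-1)*(-3) = 7
vB = 13*e1 - 8*e2 + 28*e3 + 7*e123


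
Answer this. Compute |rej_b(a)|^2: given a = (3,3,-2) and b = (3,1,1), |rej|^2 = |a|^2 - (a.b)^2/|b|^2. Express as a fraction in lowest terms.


|a|^2 = 3^2 + 3^2 + (-2)^2 = 22
|b|^2 = 3^2 + 1^2 + 1^2 = 11
a . b = 3*3 + 3*1 + (-2)*1 = 10
(a.b)^2 = 10^2 = 100
|rej|^2 = 22 - 100/11
= (242 - 100)/11
= 142/11
In lowest terms: 142/11


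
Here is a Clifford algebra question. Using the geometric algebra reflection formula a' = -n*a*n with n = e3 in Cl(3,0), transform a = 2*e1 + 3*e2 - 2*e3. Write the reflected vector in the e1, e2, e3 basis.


Reflection formula: a' = -n*a*n, with n = e3 (unit vector, n^2 = 1).
For reflection through hyperplane perp to e3:
The component along e3 flips sign, others stay.
a = (2, 3, -2)
a' = (2, 3, 2)
a' = 2*e1 + 3*e2 + 2*e3


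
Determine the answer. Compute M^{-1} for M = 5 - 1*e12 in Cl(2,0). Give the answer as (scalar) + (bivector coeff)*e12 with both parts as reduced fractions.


M = 5 - 1*e12, where e12^2 = -1.
Since M commutes with its reverse ~M = a - b*e12, M * ~M = a^2 - b^2*e12^2 = a^2 + b^2.
So M^{-1} = ~M / (a^2 + b^2) = (a - b*e12)/(a^2 + b^2).
a^2 + b^2 = 25 + 1 = 26
Scalar part = 5/26 = 5/26
Bivector coeff = 1/26 = 1/26
M^{-1} = 5/26 + 1/26*e12


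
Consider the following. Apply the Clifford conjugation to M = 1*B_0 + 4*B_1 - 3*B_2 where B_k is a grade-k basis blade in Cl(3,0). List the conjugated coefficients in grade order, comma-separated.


Clifford conjugate sign for grade k: (-1)^(k(k+1)/2)
Grade 0: (-1)^(0*1/2) = (-1)^0 = 1, coeff 1 -> 1
Grade 1: (-1)^(1*2/2) = (-1)^1 = -1, coeff 4 -> -4
Grade 2: (-1)^(2*3/2) = (-1)^3 = -1, coeff -3 -> 3
Conjugated coefficients: 1, -4, 3


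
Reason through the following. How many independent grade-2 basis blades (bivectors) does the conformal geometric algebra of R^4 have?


The conformal model of R^4 uses Cl(5,1) with m = 4 + 2 = 6 generators.
Number of grade-2 blades = C(m, 2) = C(6, 2)
= 6*5/2 = 15


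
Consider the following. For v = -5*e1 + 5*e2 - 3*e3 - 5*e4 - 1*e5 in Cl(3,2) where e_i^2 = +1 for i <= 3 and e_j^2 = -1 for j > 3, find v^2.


v^2 = sum of c_i^2 * e_i^2
Positive signature terms (e_i^2 = +1): (-5)^2 + 5^2 + (-3)^2 = 59
Negative signature terms (e_j^2 = -1): (-5)^2 + (-1)^2 = 26
v^2 = 59 - 26 = 33


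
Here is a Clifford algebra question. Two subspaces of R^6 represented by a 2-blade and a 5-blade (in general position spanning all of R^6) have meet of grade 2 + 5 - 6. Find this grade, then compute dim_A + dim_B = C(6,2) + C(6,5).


Meet grade = grade(A) + grade(B) - n
= 2 + 5 - 6 = 1
C(6,2) = 15
C(6,5) = 6
dim_A + dim_B = 15 + 6 = 21


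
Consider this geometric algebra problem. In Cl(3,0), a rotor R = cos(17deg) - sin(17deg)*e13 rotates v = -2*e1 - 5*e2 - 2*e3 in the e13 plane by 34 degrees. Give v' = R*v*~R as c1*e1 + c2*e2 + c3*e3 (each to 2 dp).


Rotor R = cos(17deg) - sin(17deg)*e13
Rotation angle theta = 2 * 17 = 34 degrees in the e13 plane (e1 -> e3).
The component perpendicular to the plane (e2) is invariant: v'_2 = v2 = -5.00
cos(34deg) = 0.8290, sin(34deg) = 0.5592
v'_1 = v1*cos(theta) - v3*sin(theta) = -2*0.8290 - (-2)*0.5592 = -0.54
v'_3 = v1*sin(theta) + v3*cos(theta) = -2*0.5592 + (-2)*0.8290 = -2.78
v' = -0.54*e1 - 5.00*e2 - 2.78*e3


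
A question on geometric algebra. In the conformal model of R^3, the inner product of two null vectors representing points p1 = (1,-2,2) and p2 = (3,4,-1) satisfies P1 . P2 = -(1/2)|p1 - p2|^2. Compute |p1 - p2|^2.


p1 - p2 = (-2, -6, 3)
|p1 - p2|^2 = (-2)^2 + (-6)^2 + 3^2
= 4 + 36 + 9
= 49


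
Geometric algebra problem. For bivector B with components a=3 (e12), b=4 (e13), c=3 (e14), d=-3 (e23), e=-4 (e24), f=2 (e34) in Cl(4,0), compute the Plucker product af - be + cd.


Plucker relation: af - be + cd
a*f = 3*2 = 6
b*e = 4*(-4) = -16
c*d = 3*(-3) = -9
af - be + cd = 6 - (-16) + (-9)
= 13


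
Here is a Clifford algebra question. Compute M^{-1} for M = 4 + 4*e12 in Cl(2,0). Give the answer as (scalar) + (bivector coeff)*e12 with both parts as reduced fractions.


M = 4 + 4*e12, where e12^2 = -1.
Since M commutes with its reverse ~M = a - b*e12, M * ~M = a^2 - b^2*e12^2 = a^2 + b^2.
So M^{-1} = ~M / (a^2 + b^2) = (a - b*e12)/(a^2 + b^2).
a^2 + b^2 = 16 + 16 = 32
Scalar part = 4/32 = 1/8
Bivector coeff = -4/32 = -1/8
M^{-1} = 1/8 - 1/8*e12


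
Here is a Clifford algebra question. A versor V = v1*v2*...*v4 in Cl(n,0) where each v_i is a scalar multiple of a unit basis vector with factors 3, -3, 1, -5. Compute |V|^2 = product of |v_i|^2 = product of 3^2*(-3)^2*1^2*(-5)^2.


Each vector v_i has |v_i|^2 = s_i^2
Squared scales: 3^2 = 9, (-3)^2 = 9, 1^2 = 1, (-5)^2 = 25
|V|^2 = 9 * 9 * 1 * 25
= 2025


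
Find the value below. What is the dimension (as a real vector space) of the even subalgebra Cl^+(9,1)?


Even subalgebra dimension = 2^(n-1)
n = 9 + 1 = 10
2^(10 - 1) = 2^9 = 512
Verification: sum of C(10,k) for even k = 1 + 45 + 210 + 210 + 45 + 1 = 512
Result = 512


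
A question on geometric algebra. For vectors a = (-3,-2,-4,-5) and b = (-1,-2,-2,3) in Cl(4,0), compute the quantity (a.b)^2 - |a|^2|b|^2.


a . b = (-3)*(-1) + (-2)*(-2) + (-4)*(-2) + (-5)*3
= 3 + 4 + 8 + (-15) = 0
|a|^2 = (-3)^2 + (-2)^2 + (-4)^2 + (-5)^2 = 54
|b|^2 = (-1)^2 + (-2)^2 + (-2)^2 + 3^2 = 18
(a.b)^2 = 0^2 = 0
|a|^2 * |b|^2 = 54 * 18 = 972
Result = 0 - 972 = -972


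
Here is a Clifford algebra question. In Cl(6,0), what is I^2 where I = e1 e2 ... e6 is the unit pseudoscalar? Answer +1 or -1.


The pseudoscalar I = e1...e_n (product of all n generators) of Cl(p,q) satisfies I^2 = (-1)^(q + n(n-1)/2).
p = 6, q = 0, n = p + q = 6
n(n-1)/2 = 6 * 5 / 2 = 15
Exponent = q + n(n-1)/2 = 0 + 15 = 15
I^2 = (-1)^15 = -1


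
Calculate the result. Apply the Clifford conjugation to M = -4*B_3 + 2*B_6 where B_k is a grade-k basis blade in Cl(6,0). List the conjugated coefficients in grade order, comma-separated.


Clifford conjugate sign for grade k: (-1)^(k(k+1)/2)
Grade 3: (-1)^(3*4/2) = (-1)^6 = 1, coeff -4 -> -4
Grade 6: (-1)^(6*7/2) = (-1)^21 = -1, coeff 2 -> -2
Conjugated coefficients: -4, -2


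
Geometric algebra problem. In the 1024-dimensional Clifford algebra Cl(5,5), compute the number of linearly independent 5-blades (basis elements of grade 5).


Number of grade-k basis blades in Cl(p,q) with n = p + q is C(n, k).
n = 5 + 5 = 10
C(10, 5) = 10! / (5! * 5!)
= 3628800 / (120 * 120)
= 252


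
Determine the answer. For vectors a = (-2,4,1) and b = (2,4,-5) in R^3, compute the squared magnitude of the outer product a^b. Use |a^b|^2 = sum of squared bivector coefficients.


a wedge b = (a1*b2 - a2*b1)*e12 + (a1*b3 - a3*b1)*e13 + (a2*b3 - a3*b2)*e23
e12 coeff: (-2)*4 - 4*2 = -8 - 8 = -16
e13 coeff: (-2)*(-5) - 1*2 = 10 - 2 = 8
e23 coeff: 4*(-5) - 1*4 = -20 - 4 = -24
|a wedge b|^2 = (-16)^2 + 8^2 + (-24)^2
= 256 + 64 + 576
= 896


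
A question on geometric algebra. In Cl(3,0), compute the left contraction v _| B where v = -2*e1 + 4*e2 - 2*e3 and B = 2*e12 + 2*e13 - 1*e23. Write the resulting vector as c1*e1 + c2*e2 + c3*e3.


Left contraction v _| B = <vB>_1 (grade-1 part of the geometric product vB).
Using e1_|e12 = e2, e2_|e12 = -e1, e1_|e13 = e3, e3_|e13 = -e1, e2_|e23 = e3, e3_|e23 = -e2:
e1 coeff: -v2*b12 - v3*b13 = -(4)*(2) - (-2)*(2) = -4
e2 coeff: v1*b12 - v3*b23 = (-2)*(2) - (-2)*(-1) = -6
e3 coeff: v1*b13 + v2*b23 = (-2)*(2) + (4)*(-1) = -8
v _| B = -4*e1 - 6*e2 - 8*e3


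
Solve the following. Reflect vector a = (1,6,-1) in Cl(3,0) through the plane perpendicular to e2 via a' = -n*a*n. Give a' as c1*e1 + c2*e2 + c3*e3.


Reflection formula: a' = -n*a*n, with n = e2 (unit vector, n^2 = 1).
For reflection through hyperplane perp to e2:
The component along e2 flips sign, others stay.
a = (1, 6, -1)
a' = (1, -6, -1)
a' = 1*e1 - 6*e2 - 1*e3


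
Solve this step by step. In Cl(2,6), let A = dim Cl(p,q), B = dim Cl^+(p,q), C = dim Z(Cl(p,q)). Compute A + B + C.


n = 2 + 6 = 8
Total dim = 2^8 = 256
Even subalgebra dim = 2^7 = 128
n is even, so center dim = 1
Sum = 256 + 128 + 1 = 385


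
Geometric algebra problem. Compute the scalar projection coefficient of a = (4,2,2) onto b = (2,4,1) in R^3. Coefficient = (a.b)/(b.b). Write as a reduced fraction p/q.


Projection coefficient = (a . b) / (b . b)
a . b = 4*2 + 2*4 + 2*1
= 8 + 8 + 2 = 18
b . b = 2^2 + 4^2 + 1^2
= 4 + 16 + 1 = 21
Coefficient = 18/21
In lowest terms: 6/7


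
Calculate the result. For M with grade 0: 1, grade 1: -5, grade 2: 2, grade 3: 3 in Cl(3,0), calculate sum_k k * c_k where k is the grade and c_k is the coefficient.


Grade-weighted sum = sum of grade_k * coefficient_k
0*1 = 0
1*(-5) = -5
2*2 = 4
3*3 = 9
Total = 0 + (-5) + 4 + 9 = 8


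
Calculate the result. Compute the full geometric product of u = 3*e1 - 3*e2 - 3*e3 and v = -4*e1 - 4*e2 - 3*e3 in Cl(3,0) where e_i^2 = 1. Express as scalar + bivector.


In Cl(3,0): e_i^2 = 1, e_ie_j = -e_je_i for i != j.
Scalar part = u . v = 3*(-4) + (-3)*(-4) + (-3)*(-3)
= -12 + 12 + 9 = 9
e12 coeff = 3*(-4) - (-3)*(-4) = -12 - 12 = -24
e13 coeff = 3*(-3) - (-3)*(-4) = -9 - 12 = -21
e23 coeff = (-3)*(-3) - (-3)*(-4) = 9 - 12 = -3
uv = 9 - 24*e12 - 21*e13 - 3*e23


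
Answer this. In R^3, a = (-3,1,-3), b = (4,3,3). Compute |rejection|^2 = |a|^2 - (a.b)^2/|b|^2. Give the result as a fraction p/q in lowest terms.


|a|^2 = (-3)^2 + 1^2 + (-3)^2 = 19
|b|^2 = 4^2 + 3^2 + 3^2 = 34
a . b = (-3)*4 + 1*3 + (-3)*3 = -18
(a.b)^2 = (-18)^2 = 324
|rej|^2 = 19 - 324/34
= (646 - 324)/34
= 322/34
In lowest terms: 161/17


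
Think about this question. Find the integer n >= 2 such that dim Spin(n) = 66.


dim Spin(n) = dim so(n) = n(n-1)/2.
Solve n(n-1)/2 = 66, i.e. n^2 - n - 132 = 0.
Discriminant = 1 + 8*66 = 529
n = (1 + sqrt(529))/2 = (1 + 23)/2 = 12


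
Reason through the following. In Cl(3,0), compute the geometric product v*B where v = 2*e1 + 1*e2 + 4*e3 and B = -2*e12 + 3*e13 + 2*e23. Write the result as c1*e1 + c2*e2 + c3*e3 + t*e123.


vB has grade-1 (vector) and grade-3 (trivector) parts: vB = (v _| B) + (v ^ B).
Vector part <vB>_1:
  e1: -v2*b12 - v3*b13 = -(1)*(-2) - (4)*(3) = -10
  e2: v1*b12 - v3*b23 = (2)*(-2) - (4)*(2) = -12
  e3: v1*b13 + v2*b23 = (2)*(3) + (1)*(2) = 8
Trivector part <vB>_3:
  e123: v1*b23 - v2*b13 + v3*b12 = (2)*(2) - (1)*(3) + (4)*(-2) = -7
vB = -10*e1 - 12*e2 + 8*e3 - 7*e123


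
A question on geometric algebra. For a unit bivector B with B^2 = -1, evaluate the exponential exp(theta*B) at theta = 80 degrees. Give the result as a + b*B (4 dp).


For a unit bivector B with B^2 = -1, the exponential series gives
e^(theta*B) = cos(theta) + sin(theta)*B (the GA analogue of Euler's formula).
theta = 80 degrees = 1.396263 rad
cos(80 deg) = 0.1736
sin(80 deg) = 0.9848
exp(theta*B) = 0.1736 + 0.9848*B


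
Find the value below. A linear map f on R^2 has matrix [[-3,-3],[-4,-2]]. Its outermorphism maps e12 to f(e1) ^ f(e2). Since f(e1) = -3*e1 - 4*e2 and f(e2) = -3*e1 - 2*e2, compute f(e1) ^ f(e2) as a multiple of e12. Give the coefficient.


The outermorphism of a linear map f sends e1^e2 to f(e1)^f(e2).
f(e1) = -3*e1 - 4*e2
f(e2) = -3*e1 - 2*e2
f(e1) ^ f(e2) = (-3*e1 - 4*e2) ^ (-3*e1 - 2*e2)
= (-3)*(-2)*e12 + (-4)*(-3)*e21
= (6 - 12)*e12
= -6*e12
Coefficient = -6


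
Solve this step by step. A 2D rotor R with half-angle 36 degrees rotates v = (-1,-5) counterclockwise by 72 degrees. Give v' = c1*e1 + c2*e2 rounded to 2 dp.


Rotor R = cos(36deg) - sin(36deg)*e12
Rotation angle theta = 2 * 36 = 72 degrees
v' = R*v*~R rotates v by theta.
cos(72deg) = 0.3090, sin(72deg) = 0.9511
v'_1 = -1*cos(72deg) - (-5)*sin(72deg)
= -1*0.3090 - (-5)*0.9511
= 4.45
v'_2 = -1*sin(72deg) + (-5)*cos(72deg)
= -1*0.9511 + (-5)*0.3090
= -2.50
v' = 4.45*e1 - 2.50*e2


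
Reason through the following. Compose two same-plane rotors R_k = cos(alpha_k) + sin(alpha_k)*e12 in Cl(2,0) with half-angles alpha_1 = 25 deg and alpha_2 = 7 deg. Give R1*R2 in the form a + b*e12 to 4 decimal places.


Same-plane rotors commute and their half-angles add:
R1*R2 = cos(a1 + a2) + sin(a1 + a2)*e12.
a1 + a2 = 25 + 7 = 32 deg
cos(32 deg) = 0.8480
sin(32 deg) = 0.5299
R1*R2 = 0.8480 + 0.5299*e12


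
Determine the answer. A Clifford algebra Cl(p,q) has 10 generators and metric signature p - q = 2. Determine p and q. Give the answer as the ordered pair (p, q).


We need p + q = 10 and p - q = 2.
Adding: 2p = 10 + 2 = 12, so p = 6.
Then q = 10 - 6 = 4.
(p, q) = (6, 4)


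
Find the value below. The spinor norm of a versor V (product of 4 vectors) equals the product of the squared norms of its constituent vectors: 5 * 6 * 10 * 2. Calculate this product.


Spinor norm N(V) = |v1|^2 * |v2|^2 * ... * |v4|^2
= 5 * 6 * 10 * 2
Running product: 5, 30, 300, 600
N(V) = 600


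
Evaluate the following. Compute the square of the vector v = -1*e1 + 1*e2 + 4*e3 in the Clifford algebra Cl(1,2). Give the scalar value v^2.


v^2 = sum of c_i^2 * e_i^2
Positive signature terms (e_i^2 = +1): (-1)^2 = 1
Negative signature terms (e_j^2 = -1): 1^2 + 4^2 = 17
v^2 = 1 - 17 = -16


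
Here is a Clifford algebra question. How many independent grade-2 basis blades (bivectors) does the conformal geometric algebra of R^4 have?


The conformal model of R^4 uses Cl(5,1) with m = 4 + 2 = 6 generators.
Number of grade-2 blades = C(m, 2) = C(6, 2)
= 6*5/2 = 15


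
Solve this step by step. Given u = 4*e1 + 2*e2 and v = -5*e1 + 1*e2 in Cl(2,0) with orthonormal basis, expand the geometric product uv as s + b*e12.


Expand: (4*e1 + 2*e2)(-5*e1 + 1*e2)
= 4*(-5)*e1e1 + 4*1*e1e2 + 2*(-5)*e2e1 + 2*1*e2e2
Using e1^2 = e2^2 = 1, e2e1 = -e1e2:
Scalar part s = 4*(-5) + 2*1 = -20 + 2 = -18
Bivector part b = 4*1 - 2*(-5) = 4 - (-10) = 14
uv = -18 + 14*e12


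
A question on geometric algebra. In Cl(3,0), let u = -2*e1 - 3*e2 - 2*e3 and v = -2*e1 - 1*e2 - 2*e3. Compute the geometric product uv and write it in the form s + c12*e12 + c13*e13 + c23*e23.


In Cl(3,0): e_i^2 = 1, e_ie_j = -e_je_i for i != j.
Scalar part = u . v = (-2)*(-2) + (-3)*(-1) + (-2)*(-2)
= 4 + 3 + 4 = 11
e12 coeff = (-2)*(-1) - (-3)*(-2) = 2 - 6 = -4
e13 coeff = (-2)*(-2) - (-2)*(-2) = 4 - 4 = 0
e23 coeff = (-3)*(-2) - (-2)*(-1) = 6 - 2 = 4
uv = 11 - 4*e12 + 0*e13 + 4*e23


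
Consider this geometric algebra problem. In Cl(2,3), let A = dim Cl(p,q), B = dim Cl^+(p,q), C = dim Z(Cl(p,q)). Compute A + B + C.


n = 2 + 3 = 5
Total dim = 2^5 = 32
Even subalgebra dim = 2^4 = 16
n is odd, so center dim = 2
Sum = 32 + 16 + 2 = 50


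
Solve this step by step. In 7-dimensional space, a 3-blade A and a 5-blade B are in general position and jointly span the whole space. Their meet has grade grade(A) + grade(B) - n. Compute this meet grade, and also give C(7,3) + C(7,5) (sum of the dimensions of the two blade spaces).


Meet grade = grade(A) + grade(B) - n
= 3 + 5 - 7 = 1
C(7,3) = 35
C(7,5) = 21
dim_A + dim_B = 35 + 21 = 56


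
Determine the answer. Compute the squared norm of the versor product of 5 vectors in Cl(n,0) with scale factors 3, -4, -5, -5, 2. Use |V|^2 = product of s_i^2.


Each vector v_i has |v_i|^2 = s_i^2
Squared scales: 3^2 = 9, (-4)^2 = 16, (-5)^2 = 25, (-5)^2 = 25, 2^2 = 4
|V|^2 = 9 * 16 * 25 * 25 * 4
= 360000


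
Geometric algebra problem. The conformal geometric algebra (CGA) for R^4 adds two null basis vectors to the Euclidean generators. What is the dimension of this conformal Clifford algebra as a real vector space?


The conformal model of R^4 uses Cl(5,1): the 4 Euclidean generators plus two extra orthogonal generators e+ (e+^2 = +1) and e- (e-^2 = -1), from which the null vectors e0, einf are built.
Number of generators m = 4 + 2 = 6.
dim Cl(p,q) = 2^m = 2^6 = 64


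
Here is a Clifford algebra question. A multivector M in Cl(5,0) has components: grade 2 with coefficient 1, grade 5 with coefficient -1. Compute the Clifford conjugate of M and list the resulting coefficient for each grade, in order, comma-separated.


Clifford conjugate sign for grade k: (-1)^(k(k+1)/2)
Grade 2: (-1)^(2*3/2) = (-1)^3 = -1, coeff 1 -> -1
Grade 5: (-1)^(5*6/2) = (-1)^15 = -1, coeff -1 -> 1
Conjugated coefficients: -1, 1


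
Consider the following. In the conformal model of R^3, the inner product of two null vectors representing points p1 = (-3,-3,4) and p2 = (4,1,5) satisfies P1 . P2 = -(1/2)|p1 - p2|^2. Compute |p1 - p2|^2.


p1 - p2 = (-7, -4, -1)
|p1 - p2|^2 = (-7)^2 + (-4)^2 + (-1)^2
= 49 + 16 + 1
= 66
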